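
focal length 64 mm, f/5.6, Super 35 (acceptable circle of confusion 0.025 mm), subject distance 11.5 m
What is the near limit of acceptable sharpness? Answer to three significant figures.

Hyperfocal distance H = f²/(N·c) + f = 64²/(5.6 × 0.025) + 64 = 4096/0.14 + 64 ≈ 29321.1 mm ≈ 29.32 m.
Near limit Dn = s·(H − f)/(H + s − 2f) = 11500 × (29321.1 − 64) / (29321.1 + 11500 − 2 × 64) = 11500 × 29257.1 / 40693.1 ≈ 8268.2 mm ≈ 8.27 m.

8.27 m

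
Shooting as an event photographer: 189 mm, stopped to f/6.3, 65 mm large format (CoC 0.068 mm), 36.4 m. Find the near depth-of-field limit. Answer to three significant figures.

25.4 m

Hyperfocal distance H = f²/(N·c) + f = 189²/(6.3 × 0.068) + 189 = 35721/0.4284 + 189 ≈ 83571.4 mm ≈ 83.57 m.
Near limit Dn = s·(H − f)/(H + s − 2f) = 36400 × (83571.4 − 189) / (83571.4 + 36400 − 2 × 189) = 36400 × 83382.4 / 119593.4 ≈ 25379 mm ≈ 25.4 m.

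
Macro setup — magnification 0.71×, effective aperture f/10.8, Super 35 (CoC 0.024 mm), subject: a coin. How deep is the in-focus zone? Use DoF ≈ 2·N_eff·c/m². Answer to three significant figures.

At magnification m, DoF ≈ 2·N_eff·c/m² = 2 × 10.8 × 0.024 / 0.71² = 0.5184 / 0.5041 ≈ 1.03 mm.

1.03 mm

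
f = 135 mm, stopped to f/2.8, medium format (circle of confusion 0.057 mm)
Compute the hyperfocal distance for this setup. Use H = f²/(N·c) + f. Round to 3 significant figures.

114 m

Hyperfocal distance H = f²/(N·c) + f = 135²/(2.8 × 0.057) + 135 = 18225/0.1596 + 135 ≈ 114326.7 mm ≈ 114 m.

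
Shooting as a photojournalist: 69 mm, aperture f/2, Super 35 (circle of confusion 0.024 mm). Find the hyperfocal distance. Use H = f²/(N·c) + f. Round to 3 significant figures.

99.3 m

Hyperfocal distance H = f²/(N·c) + f = 69²/(2 × 0.024) + 69 = 4761/0.048 + 69 ≈ 99256.5 mm ≈ 99.3 m.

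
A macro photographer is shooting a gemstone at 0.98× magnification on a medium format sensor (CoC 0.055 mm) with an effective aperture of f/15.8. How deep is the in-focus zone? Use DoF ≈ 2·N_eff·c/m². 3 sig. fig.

At magnification m, DoF ≈ 2·N_eff·c/m² = 2 × 15.8 × 0.055 / 0.98² = 1.738 / 0.9604 ≈ 1.81 mm.

1.81 mm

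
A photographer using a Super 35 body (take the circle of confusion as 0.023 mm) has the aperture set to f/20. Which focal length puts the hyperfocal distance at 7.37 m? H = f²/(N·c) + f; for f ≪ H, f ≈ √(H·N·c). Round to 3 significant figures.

From H = f²/(N·c) + f, with f ≪ H: f ≈ √(H·N·c) = √(7370 × 20 × 0.023) = √3390.2 ≈ 58.23 mm.
Exact: f² + N·c·f − N·c·H = 0 ⇒ f = (−N·c + √((N·c)² + 4·N·c·H))/2 = (−0.46 + √13561)/2 ≈ 57.996 mm ≈ 58.0 mm.

58.0 mm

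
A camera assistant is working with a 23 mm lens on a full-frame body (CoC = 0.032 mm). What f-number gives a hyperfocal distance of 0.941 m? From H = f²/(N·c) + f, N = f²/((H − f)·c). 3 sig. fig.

f/18

Rearrange H = f²/(N·c) + f for N: N = f² / ((H − f)·c).
N = 23² / ((941 − 23) × 0.032) = 529 / 29.38 ≈ 18.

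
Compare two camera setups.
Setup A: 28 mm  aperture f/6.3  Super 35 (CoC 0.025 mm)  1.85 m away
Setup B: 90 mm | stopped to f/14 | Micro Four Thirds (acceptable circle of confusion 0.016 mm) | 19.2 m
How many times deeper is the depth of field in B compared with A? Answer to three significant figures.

18.0

Setup A: H = 28²/(6.3×0.025) + 28 ≈ 5005.8 mm; DoF = Df − Dn = 2918.1 − 1354.3 ≈ 1563.8 mm.
Setup B: H = 90²/(14×0.016) + 90 ≈ 36250.7 mm; DoF = Df − Dn = 40719 − 12562 ≈ 28157 mm.
Ratio = 28157 / 1563.8 ≈ 18.0.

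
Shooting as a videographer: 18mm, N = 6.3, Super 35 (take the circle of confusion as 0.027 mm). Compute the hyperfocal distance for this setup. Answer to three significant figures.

1.92 m

Hyperfocal distance H = f²/(N·c) + f = 18²/(6.3 × 0.027) + 18 = 324/0.1701 + 18 ≈ 1922.8 mm ≈ 1.92 m.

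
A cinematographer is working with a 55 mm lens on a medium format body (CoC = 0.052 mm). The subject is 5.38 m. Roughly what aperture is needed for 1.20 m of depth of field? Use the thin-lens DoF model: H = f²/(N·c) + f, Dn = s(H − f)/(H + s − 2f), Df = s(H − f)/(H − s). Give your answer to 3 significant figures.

Write h = H − f = f²/(N·c). The thin-lens limits are Dn = s·h/(h + (s−f)) and Df = s·h/(h − (s−f)), so DoF = Df − Dn = 2·s·(s−f)·h / (h² − (s−f)²).
That is a quadratic in h: DoF·h² − 2·s·(s−f)·h − DoF·(s−f)² = 0 ⇒ h = (s−f)·(s + √(s² + DoF²)) / DoF = 5325 × (5380 + √(5380² + 1200²)) / 1200 = 5325 × (5380 + 5512.20) / 1200 ≈ 48334 mm.
Then N = f²/(c·h) = 55² / (0.052 × 48334) = 3025 / 2513.4 ≈ 1.20.

f/1.20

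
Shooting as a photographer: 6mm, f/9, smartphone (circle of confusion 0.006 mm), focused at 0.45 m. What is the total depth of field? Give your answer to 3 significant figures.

1.08 m

Hyperfocal distance H = f²/(N·c) + f = 6²/(9 × 0.006) + 6 = 36/0.054 + 6 ≈ 672.7 mm ≈ 0.673 m.
Near limit Dn = s·(H − f)/(H + s − 2f) = 450 × (672.7 − 6) / (672.7 + 450 − 2 × 6) = 450 × 666.7 / 1110.7 ≈ 270.1 mm.
Far limit Df = s·(H − f)/(H − s) = 450 × (672.7 − 6) / (672.7 − 450) = 450 × 666.7 / 222.7 ≈ 1347.3 mm.
Depth of field = Df − Dn = 1347.3 − 270.1 ≈ 1077.2 mm ≈ 1.08 m.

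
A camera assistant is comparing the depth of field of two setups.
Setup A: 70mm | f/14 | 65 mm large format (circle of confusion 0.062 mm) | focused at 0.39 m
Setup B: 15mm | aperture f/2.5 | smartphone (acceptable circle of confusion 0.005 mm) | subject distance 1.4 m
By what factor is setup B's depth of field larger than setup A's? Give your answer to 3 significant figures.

4.89

Setup A: H = 70²/(14×0.062) + 70 ≈ 5715.2 mm; DoF = Df − Dn = 413.436 − 369.079 ≈ 44.357 mm.
Setup B: H = 15²/(2.5×0.005) + 15 ≈ 18015.0 mm; DoF = Df − Dn = 1516.70 − 1299.97 ≈ 216.73 mm.
Ratio = 216.73 / 44.357 ≈ 4.89.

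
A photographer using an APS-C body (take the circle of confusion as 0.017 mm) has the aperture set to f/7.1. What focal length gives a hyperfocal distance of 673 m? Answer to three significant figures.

285 mm

From H = f²/(N·c) + f, with f ≪ H: f ≈ √(H·N·c) = √(673000 × 7.1 × 0.017) = √81231 ≈ 285.0 mm.
The +f correction barely moves this — solving exactly, f² + N·c·f − N·c·H = 0 ⇒ f = (−N·c + √((N·c)² + 4·N·c·H))/2 = (−0.1207 + √324924)/2 ≈ 284.95 mm, so f ≈ 285 mm.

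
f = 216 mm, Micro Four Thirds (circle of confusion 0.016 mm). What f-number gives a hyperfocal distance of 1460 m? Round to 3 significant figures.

f/2.00

Rearrange H = f²/(N·c) + f for N: N = f² / ((H − f)·c).
N = 216² / ((1460000 − 216) × 0.016) = 46656 / 23357 ≈ 2.00.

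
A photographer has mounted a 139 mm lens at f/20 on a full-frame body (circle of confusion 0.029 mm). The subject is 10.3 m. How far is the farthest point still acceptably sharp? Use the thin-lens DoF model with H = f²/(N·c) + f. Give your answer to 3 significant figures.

Hyperfocal distance H = f²/(N·c) + f = 139²/(20 × 0.029) + 139 = 19321/0.58 + 139 ≈ 33451.1 mm ≈ 33.45 m.
Far limit Df = s·(H − f)/(H − s) = 10300 × (33451.1 − 139) / (33451.1 − 10300) = 10300 × 33312.1 / 23151.1 ≈ 14821 mm ≈ 14.8 m.

14.8 m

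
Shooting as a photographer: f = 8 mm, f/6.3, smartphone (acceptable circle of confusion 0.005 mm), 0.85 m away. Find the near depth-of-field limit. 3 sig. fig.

0.601 m

Hyperfocal distance H = f²/(N·c) + f = 8²/(6.3 × 0.005) + 8 = 64/0.0315 + 8 ≈ 2039.7 mm ≈ 2.040 m.
Near limit Dn = s·(H − f)/(H + s − 2f) = 850 × (2039.7 − 8) / (2039.7 + 850 − 2 × 8) = 850 × 2031.7 / 2873.7 ≈ 600.95 mm ≈ 0.601 m.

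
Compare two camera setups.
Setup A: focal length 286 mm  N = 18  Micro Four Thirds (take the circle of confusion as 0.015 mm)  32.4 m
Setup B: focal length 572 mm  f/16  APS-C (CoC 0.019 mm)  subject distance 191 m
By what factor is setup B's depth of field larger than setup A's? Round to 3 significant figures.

10.0

Setup A: H = 286²/(18×0.015) + 286 ≈ 303234.1 mm; DoF = Df − Dn = 36241.8 − 29294.6 ≈ 6947.2 mm.
Setup B: H = 572²/(16×0.019) + 572 ≈ 1076835.2 mm; DoF = Df − Dn = 232059 − 162286 ≈ 69773 mm.
Ratio = 69773 / 6947.2 ≈ 10.0.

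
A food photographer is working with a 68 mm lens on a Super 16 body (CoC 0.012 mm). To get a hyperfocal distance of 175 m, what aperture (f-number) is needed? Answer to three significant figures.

Rearrange H = f²/(N·c) + f for N: N = f² / ((H − f)·c).
N = 68² / ((175000 − 68) × 0.012) = 4624 / 2099 ≈ 2.20.

f/2.20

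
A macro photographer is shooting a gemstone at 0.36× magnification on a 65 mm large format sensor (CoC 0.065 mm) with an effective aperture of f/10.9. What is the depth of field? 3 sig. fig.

10.9 mm

At magnification m, DoF ≈ 2·N_eff·c/m² = 2 × 10.9 × 0.065 / 0.36² = 1.417 / 0.1296 ≈ 10.9 mm.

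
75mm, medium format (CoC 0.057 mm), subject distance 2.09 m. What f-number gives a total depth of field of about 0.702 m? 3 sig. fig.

Write h = H − f = f²/(N·c). The thin-lens limits are Dn = s·h/(h + (s−f)) and Df = s·h/(h − (s−f)), so DoF = Df − Dn = 2·s·(s−f)·h / (h² − (s−f)²).
That is a quadratic in h: DoF·h² − 2·s·(s−f)·h − DoF·(s−f)² = 0 ⇒ h = (s−f)·(s + √(s² + DoF²)) / DoF = 2015 × (2090 + √(2090² + 702²)) / 702 = 2015 × (2090 + 2204.75) / 702 ≈ 12328 mm.
Then N = f²/(c·h) = 75² / (0.057 × 12328) = 5625 / 702.67 ≈ 8.01.

f/8.01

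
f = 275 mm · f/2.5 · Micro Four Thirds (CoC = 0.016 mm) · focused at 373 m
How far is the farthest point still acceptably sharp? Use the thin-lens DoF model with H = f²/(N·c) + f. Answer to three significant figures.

465 m

Hyperfocal distance H = f²/(N·c) + f = 275²/(2.5 × 0.016) + 275 = 75625/0.04 + 275 ≈ 1890900.0 mm ≈ 1891 m.
Far limit Df = s·(H − f)/(H − s) = 373000 × (1890900.0 − 275) / (1890900.0 − 373000) = 373000 × 1890625.0 / 1517900.0 ≈ 464591 mm ≈ 465 m.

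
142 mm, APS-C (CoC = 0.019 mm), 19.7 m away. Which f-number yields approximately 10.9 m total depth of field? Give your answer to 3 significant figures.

Write h = H − f = f²/(N·c). The thin-lens limits are Dn = s·h/(h + (s−f)) and Df = s·h/(h − (s−f)), so DoF = Df − Dn = 2·s·(s−f)·h / (h² − (s−f)²).
That is a quadratic in h: DoF·h² − 2·s·(s−f)·h − DoF·(s−f)² = 0 ⇒ h = (s−f)·(s + √(s² + DoF²)) / DoF = 19558 × (19700 + √(19700² + 10900²)) / 10900 = 19558 × (19700 + 22514.4) / 10900 ≈ 75746 mm.
Then N = f²/(c·h) = 142² / (0.019 × 75746) = 20164 / 1439.2 ≈ 14.

f/14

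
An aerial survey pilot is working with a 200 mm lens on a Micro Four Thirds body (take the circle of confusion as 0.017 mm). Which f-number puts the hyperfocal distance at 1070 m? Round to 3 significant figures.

Rearrange H = f²/(N·c) + f for N: N = f² / ((H − f)·c).
N = 200² / ((1070000 − 200) × 0.017) = 40000 / 18187 ≈ 2.20.

f/2.20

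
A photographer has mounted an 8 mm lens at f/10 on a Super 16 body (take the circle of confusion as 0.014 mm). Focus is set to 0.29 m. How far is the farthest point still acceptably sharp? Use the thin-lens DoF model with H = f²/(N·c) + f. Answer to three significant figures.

Hyperfocal distance H = f²/(N·c) + f = 8²/(10 × 0.014) + 8 = 64/0.14 + 8 ≈ 465.1 mm ≈ 0.465 m.
Far limit Df = s·(H − f)/(H − s) = 290 × (465.1 − 8) / (465.1 − 290) = 290 × 457.1 / 175.1 ≈ 756.93 mm ≈ 0.757 m.

0.757 m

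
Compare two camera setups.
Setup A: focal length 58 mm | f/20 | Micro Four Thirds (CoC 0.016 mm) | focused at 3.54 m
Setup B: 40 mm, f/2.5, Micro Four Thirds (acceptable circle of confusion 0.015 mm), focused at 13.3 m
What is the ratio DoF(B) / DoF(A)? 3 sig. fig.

Setup A: H = 58²/(20×0.016) + 58 ≈ 10570.5 mm; DoF = Df − Dn = 5293.3 − 2659.2 ≈ 2634.1 mm.
Setup B: H = 40²/(2.5×0.015) + 40 ≈ 42706.7 mm; DoF = Df − Dn = 19297.2 − 10146.6 ≈ 9150.6 mm.
Ratio = 9150.6 / 2634.1 ≈ 3.47.

3.47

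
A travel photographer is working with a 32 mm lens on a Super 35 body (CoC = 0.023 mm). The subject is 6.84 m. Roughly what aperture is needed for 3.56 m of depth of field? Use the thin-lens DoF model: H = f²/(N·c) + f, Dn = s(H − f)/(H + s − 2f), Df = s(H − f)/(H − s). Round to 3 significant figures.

Write h = H − f = f²/(N·c). The thin-lens limits are Dn = s·h/(h + (s−f)) and Df = s·h/(h − (s−f)), so DoF = Df − Dn = 2·s·(s−f)·h / (h² − (s−f)²).
That is a quadratic in h: DoF·h² − 2·s·(s−f)·h − DoF·(s−f)² = 0 ⇒ h = (s−f)·(s + √(s² + DoF²)) / DoF = 6808 × (6840 + √(6840² + 3560²)) / 3560 = 6808 × (6840 + 7710.98) / 3560 ≈ 27827 mm.
Then N = f²/(c·h) = 32² / (0.023 × 27827) = 1024 / 640.01 ≈ 1.60.

f/1.60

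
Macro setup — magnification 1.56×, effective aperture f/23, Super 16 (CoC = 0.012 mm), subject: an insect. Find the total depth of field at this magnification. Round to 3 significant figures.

At magnification m, DoF ≈ 2·N_eff·c/m² = 2 × 23 × 0.012 / 1.56² = 0.552 / 2.434 ≈ 0.227 mm.

0.227 mm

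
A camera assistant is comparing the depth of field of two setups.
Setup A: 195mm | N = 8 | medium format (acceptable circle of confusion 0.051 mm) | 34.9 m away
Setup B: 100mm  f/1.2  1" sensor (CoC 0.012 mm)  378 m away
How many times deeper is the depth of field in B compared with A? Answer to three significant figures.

19.4

Setup A: H = 195²/(8×0.051) + 195 ≈ 93393.5 mm; DoF = Df − Dn = 55607 − 25430 ≈ 30177 mm.
Setup B: H = 100²/(1.2×0.012) + 100 ≈ 694544.4 mm; DoF = Df − Dn = 829267 − 244791 ≈ 584476 mm.
Ratio = 584476 / 30177 ≈ 19.4.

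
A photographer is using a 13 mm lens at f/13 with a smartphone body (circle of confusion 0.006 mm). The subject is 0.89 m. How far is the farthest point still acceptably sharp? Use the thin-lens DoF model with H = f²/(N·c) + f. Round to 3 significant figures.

1.50 m

Hyperfocal distance H = f²/(N·c) + f = 13²/(13 × 0.006) + 13 = 169/0.078 + 13 ≈ 2179.7 mm ≈ 2.180 m.
Far limit Df = s·(H − f)/(H − s) = 890 × (2179.7 − 13) / (2179.7 − 890) = 890 × 2166.7 / 1289.7 ≈ 1495.2 mm ≈ 1.50 m.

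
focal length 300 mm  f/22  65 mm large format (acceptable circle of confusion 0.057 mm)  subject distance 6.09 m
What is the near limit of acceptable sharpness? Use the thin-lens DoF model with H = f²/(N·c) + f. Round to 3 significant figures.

5.64 m

Hyperfocal distance H = f²/(N·c) + f = 300²/(22 × 0.057) + 300 = 90000/1.254 + 300 ≈ 72070.3 mm ≈ 72.07 m.
Near limit Dn = s·(H − f)/(H + s − 2f) = 6090 × (72070.3 − 300) / (72070.3 + 6090 − 2 × 300) = 6090 × 71770.3 / 77560.3 ≈ 5635.4 mm ≈ 5.64 m.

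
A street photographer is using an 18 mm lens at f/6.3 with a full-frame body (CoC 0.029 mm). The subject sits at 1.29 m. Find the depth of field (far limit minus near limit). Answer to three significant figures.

Hyperfocal distance H = f²/(N·c) + f = 18²/(6.3 × 0.029) + 18 = 324/0.1827 + 18 ≈ 1791.4 mm ≈ 1.791 m.
Near limit Dn = s·(H − f)/(H + s − 2f) = 1290 × (1791.4 − 18) / (1791.4 + 1290 − 2 × 18) = 1290 × 1773.4 / 3045.4 ≈ 751.2 mm.
Far limit Df = s·(H − f)/(H − s) = 1290 × (1791.4 − 18) / (1791.4 − 1290) = 1290 × 1773.4 / 501.4 ≈ 4562.6 mm.
Depth of field = Df − Dn = 4562.6 − 751.2 ≈ 3811.4 mm ≈ 3.81 m.

3.81 m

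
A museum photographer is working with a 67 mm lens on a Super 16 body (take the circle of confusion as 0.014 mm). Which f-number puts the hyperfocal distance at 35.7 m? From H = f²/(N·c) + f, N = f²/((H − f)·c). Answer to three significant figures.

f/9

Rearrange H = f²/(N·c) + f for N: N = f² / ((H − f)·c).
N = 67² / ((35700 − 67) × 0.014) = 4489 / 498.9 ≈ 9.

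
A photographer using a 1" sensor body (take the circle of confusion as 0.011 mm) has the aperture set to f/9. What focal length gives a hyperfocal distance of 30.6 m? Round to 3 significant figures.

From H = f²/(N·c) + f, with f ≪ H: f ≈ √(H·N·c) = √(30600 × 9 × 0.011) = √3029.4 ≈ 55.04 mm.
The +f correction barely moves this — solving exactly, f² + N·c·f − N·c·H = 0 ⇒ f = (−N·c + √((N·c)² + 4·N·c·H))/2 = (−0.099 + √12118)/2 ≈ 54.991 mm, so f ≈ 55.0 mm.

55.0 mm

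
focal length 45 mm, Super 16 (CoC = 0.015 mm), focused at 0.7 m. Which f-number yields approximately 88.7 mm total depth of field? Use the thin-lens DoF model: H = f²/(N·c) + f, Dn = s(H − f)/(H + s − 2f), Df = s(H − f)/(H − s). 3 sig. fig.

Write h = H − f = f²/(N·c). The thin-lens limits are Dn = s·h/(h + (s−f)) and Df = s·h/(h − (s−f)), so DoF = Df − Dn = 2·s·(s−f)·h / (h² − (s−f)²).
That is a quadratic in h: DoF·h² − 2·s·(s−f)·h − DoF·(s−f)² = 0 ⇒ h = (s−f)·(s + √(s² + DoF²)) / DoF = 655 × (700 + √(700² + 88.7²)) / 88.7 = 655 × (700 + 705.597) / 88.7 ≈ 10380 mm.
Then N = f²/(c·h) = 45² / (0.015 × 10380) = 2025 / 155.69 ≈ 13.

f/13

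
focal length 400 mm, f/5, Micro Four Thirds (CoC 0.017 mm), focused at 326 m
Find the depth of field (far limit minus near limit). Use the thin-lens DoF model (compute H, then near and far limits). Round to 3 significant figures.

116 m

Hyperfocal distance H = f²/(N·c) + f = 400²/(5 × 0.017) + 400 = 160000/0.085 + 400 ≈ 1882752.9 mm ≈ 1883 m.
Near limit Dn = s·(H − f)/(H + s − 2f) = 326000 × (1882752.9 − 400) / (1882752.9 + 326000 − 2 × 400) = 326000 × 1882352.9 / 2207952.9 ≈ 277926 mm.
Far limit Df = s·(H − f)/(H − s) = 326000 × (1882752.9 − 400) / (1882752.9 − 326000) = 326000 × 1882352.9 / 1556752.9 ≈ 394184 mm.
Depth of field = Df − Dn = 394184 − 277926 ≈ 116258 mm ≈ 116 m.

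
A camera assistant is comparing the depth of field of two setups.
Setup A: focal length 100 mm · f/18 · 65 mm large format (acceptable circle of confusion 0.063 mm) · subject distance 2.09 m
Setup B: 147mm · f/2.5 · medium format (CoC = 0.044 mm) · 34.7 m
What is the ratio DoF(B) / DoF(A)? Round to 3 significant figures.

Setup A: H = 100²/(18×0.063) + 100 ≈ 8918.3 mm; DoF = Df − Dn = 2699.09 − 1705.20 ≈ 993.89 mm.
Setup B: H = 147²/(2.5×0.044) + 147 ≈ 196592.5 mm; DoF = Df − Dn = 42106 − 29510 ≈ 12596 mm.
Ratio = 12596 / 993.89 ≈ 12.7.

12.7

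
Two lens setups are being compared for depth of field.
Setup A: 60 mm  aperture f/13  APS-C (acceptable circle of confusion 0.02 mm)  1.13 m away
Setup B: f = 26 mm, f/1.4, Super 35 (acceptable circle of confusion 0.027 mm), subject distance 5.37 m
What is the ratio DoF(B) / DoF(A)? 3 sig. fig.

Setup A: H = 60²/(13×0.02) + 60 ≈ 13906.2 mm; DoF = Df − Dn = 1224.64 − 1048.94 ≈ 175.70 mm.
Setup B: H = 26²/(1.4×0.027) + 26 ≈ 17909.6 mm; DoF = Df − Dn = 7658.5 − 4134.5 ≈ 3524.0 mm.
Ratio = 3524.0 / 175.70 ≈ 20.1.

20.1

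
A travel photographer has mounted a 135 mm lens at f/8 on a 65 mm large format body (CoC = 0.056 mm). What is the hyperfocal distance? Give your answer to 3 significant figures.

Hyperfocal distance H = f²/(N·c) + f = 135²/(8 × 0.056) + 135 = 18225/0.448 + 135 ≈ 40815.8 mm ≈ 40.8 m.

40.8 m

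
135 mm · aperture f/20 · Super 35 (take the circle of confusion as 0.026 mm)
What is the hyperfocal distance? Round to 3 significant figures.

Hyperfocal distance H = f²/(N·c) + f = 135²/(20 × 0.026) + 135 = 18225/0.52 + 135 ≈ 35183.1 mm ≈ 35.2 m.

35.2 m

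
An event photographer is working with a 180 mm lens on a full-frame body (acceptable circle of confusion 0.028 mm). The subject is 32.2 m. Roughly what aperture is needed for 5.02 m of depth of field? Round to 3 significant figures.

Write h = H − f = f²/(N·c). The thin-lens limits are Dn = s·h/(h + (s−f)) and Df = s·h/(h − (s−f)), so DoF = Df − Dn = 2·s·(s−f)·h / (h² − (s−f)²).
That is a quadratic in h: DoF·h² − 2·s·(s−f)·h − DoF·(s−f)² = 0 ⇒ h = (s−f)·(s + √(s² + DoF²)) / DoF = 32020 × (32200 + √(32200² + 5020²)) / 5020 = 32020 × (32200 + 32589.0) / 5020 ≈ 413255 mm.
Then N = f²/(c·h) = 180² / (0.028 × 413255) = 32400 / 11571 ≈ 2.80.

f/2.80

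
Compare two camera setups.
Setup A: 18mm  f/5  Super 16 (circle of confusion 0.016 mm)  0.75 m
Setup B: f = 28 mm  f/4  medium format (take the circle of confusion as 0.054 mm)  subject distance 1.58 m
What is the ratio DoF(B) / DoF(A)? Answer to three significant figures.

5.90

Setup A: H = 18²/(5×0.016) + 18 ≈ 4068.0 mm; DoF = Df − Dn = 915.46 − 635.19 ≈ 280.27 mm.
Setup B: H = 28²/(4×0.054) + 28 ≈ 3657.6 mm; DoF = Df − Dn = 2760.3 − 1106.8 ≈ 1653.5 mm.
Ratio = 1653.5 / 280.27 ≈ 5.90.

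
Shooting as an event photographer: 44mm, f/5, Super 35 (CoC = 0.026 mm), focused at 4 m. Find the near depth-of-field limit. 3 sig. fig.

Hyperfocal distance H = f²/(N·c) + f = 44²/(5 × 0.026) + 44 = 1936/0.13 + 44 ≈ 14936.3 mm ≈ 14.94 m.
Near limit Dn = s·(H − f)/(H + s − 2f) = 4000 × (14936.3 − 44) / (14936.3 + 4000 − 2 × 44) = 4000 × 14892.3 / 18848.3 ≈ 3160.5 mm ≈ 3.16 m.

3.16 m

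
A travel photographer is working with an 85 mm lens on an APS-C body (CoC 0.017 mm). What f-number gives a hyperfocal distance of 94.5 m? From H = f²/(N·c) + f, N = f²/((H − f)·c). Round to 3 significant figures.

Rearrange H = f²/(N·c) + f for N: N = f² / ((H − f)·c).
N = 85² / ((94500 − 85) × 0.017) = 7225 / 1605 ≈ 4.50.

f/4.50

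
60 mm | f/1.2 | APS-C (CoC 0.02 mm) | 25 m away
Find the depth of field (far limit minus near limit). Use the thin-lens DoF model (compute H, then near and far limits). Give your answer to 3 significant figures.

8.55 m

Hyperfocal distance H = f²/(N·c) + f = 60²/(1.2 × 0.02) + 60 = 3600/0.024 + 60 ≈ 150060.0 mm ≈ 150.1 m.
Near limit Dn = s·(H − f)/(H + s − 2f) = 25000 × (150060.0 − 60) / (150060.0 + 25000 − 2 × 60) = 25000 × 150000.0 / 174940.0 ≈ 21435.9 mm.
Far limit Df = s·(H − f)/(H − s) = 25000 × (150060.0 − 60) / (150060.0 − 25000) = 25000 × 150000.0 / 125060.0 ≈ 29985.6 mm.
Depth of field = Df − Dn = 29985.6 − 21435.9 ≈ 8549.7 mm ≈ 8.55 m.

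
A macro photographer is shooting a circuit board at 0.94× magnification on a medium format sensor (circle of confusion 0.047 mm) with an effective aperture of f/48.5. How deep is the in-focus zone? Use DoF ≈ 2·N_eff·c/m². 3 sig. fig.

At magnification m, DoF ≈ 2·N_eff·c/m² = 2 × 48.5 × 0.047 / 0.94² = 4.559 / 0.8836 ≈ 5.16 mm.

5.16 mm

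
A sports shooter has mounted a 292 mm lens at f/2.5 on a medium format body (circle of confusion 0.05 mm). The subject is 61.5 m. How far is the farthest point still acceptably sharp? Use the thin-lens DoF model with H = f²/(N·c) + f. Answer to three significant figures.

67.6 m

Hyperfocal distance H = f²/(N·c) + f = 292²/(2.5 × 0.05) + 292 = 85264/0.125 + 292 ≈ 682404.0 mm ≈ 682.4 m.
Far limit Df = s·(H − f)/(H − s) = 61500 × (682404.0 − 292) / (682404.0 − 61500) = 61500 × 682112.0 / 620904.0 ≈ 67563 mm ≈ 67.6 m.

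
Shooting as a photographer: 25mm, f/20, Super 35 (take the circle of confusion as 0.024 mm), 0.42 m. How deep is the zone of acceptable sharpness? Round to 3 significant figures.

Hyperfocal distance H = f²/(N·c) + f = 25²/(20 × 0.024) + 25 = 625/0.48 + 25 ≈ 1327.1 mm ≈ 1.327 m.
Near limit Dn = s·(H − f)/(H + s − 2f) = 420 × (1327.1 − 25) / (1327.1 + 420 − 2 × 25) = 420 × 1302.1 / 1697.1 ≈ 322.24 mm.
Far limit Df = s·(H − f)/(H − s) = 420 × (1327.1 − 25) / (1327.1 − 420) = 420 × 1302.1 / 907.1 ≈ 602.89 mm.
Depth of field = Df − Dn = 602.89 − 322.24 ≈ 280.65 mm.

281 mm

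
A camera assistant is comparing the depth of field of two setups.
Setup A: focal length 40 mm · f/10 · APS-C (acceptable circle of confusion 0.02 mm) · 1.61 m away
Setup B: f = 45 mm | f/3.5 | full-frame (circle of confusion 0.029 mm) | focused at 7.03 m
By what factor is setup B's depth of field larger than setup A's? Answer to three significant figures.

8.54

Setup A: H = 40²/(10×0.02) + 40 ≈ 8040.0 mm; DoF = Df − Dn = 2003.11 − 1345.87 ≈ 657.24 mm.
Setup B: H = 45²/(3.5×0.029) + 45 ≈ 19995.7 mm; DoF = Df − Dn = 10817.3 − 5207.0 ≈ 5610.3 mm.
Ratio = 5610.3 / 657.24 ≈ 8.54.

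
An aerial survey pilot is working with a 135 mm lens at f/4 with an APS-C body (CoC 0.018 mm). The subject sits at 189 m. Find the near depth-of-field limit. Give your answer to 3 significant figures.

108 m

Hyperfocal distance H = f²/(N·c) + f = 135²/(4 × 0.018) + 135 = 18225/0.072 + 135 ≈ 253260.0 mm ≈ 253.3 m.
Near limit Dn = s·(H − f)/(H + s − 2f) = 189000 × (253260.0 − 135) / (253260.0 + 189000 − 2 × 135) = 189000 × 253125.0 / 441990.0 ≈ 108239 mm ≈ 108 m.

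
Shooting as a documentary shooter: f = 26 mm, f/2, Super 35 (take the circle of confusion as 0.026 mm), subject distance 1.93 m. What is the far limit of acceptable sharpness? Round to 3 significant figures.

2.26 m

Hyperfocal distance H = f²/(N·c) + f = 26²/(2 × 0.026) + 26 = 676/0.052 + 26 ≈ 13026.0 mm ≈ 13.03 m.
Far limit Df = s·(H − f)/(H − s) = 1930 × (13026.0 − 26) / (13026.0 − 1930) = 1930 × 13000.0 / 11096.0 ≈ 2261.2 mm ≈ 2.26 m.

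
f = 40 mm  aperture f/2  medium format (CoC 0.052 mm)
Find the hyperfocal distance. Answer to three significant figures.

Hyperfocal distance H = f²/(N·c) + f = 40²/(2 × 0.052) + 40 = 1600/0.104 + 40 ≈ 15424.6 mm ≈ 15.4 m.

15.4 m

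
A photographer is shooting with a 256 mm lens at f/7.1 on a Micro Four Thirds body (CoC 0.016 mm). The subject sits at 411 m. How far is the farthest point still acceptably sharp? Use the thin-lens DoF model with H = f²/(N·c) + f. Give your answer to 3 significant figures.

1430 m

Hyperfocal distance H = f²/(N·c) + f = 256²/(7.1 × 0.016) + 256 = 65536/0.1136 + 256 ≈ 577157.4 mm ≈ 577.2 m.
Far limit Df = s·(H − f)/(H − s) = 411000 × (577157.4 − 256) / (577157.4 − 411000) = 411000 × 576901.4 / 166157.4 ≈ 1426999 mm ≈ 1430 m.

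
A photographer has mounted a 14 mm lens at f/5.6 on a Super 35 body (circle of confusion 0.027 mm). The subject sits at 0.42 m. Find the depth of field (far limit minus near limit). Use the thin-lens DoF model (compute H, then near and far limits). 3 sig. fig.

292 mm

Hyperfocal distance H = f²/(N·c) + f = 14²/(5.6 × 0.027) + 14 = 196/0.1512 + 14 ≈ 1310.3 mm ≈ 1.310 m.
Near limit Dn = s·(H − f)/(H + s − 2f) = 420 × (1310.3 − 14) / (1310.3 + 420 − 2 × 14) = 420 × 1296.3 / 1702.3 ≈ 319.83 mm.
Far limit Df = s·(H − f)/(H − s) = 420 × (1310.3 − 14) / (1310.3 − 420) = 420 × 1296.3 / 890.3 ≈ 611.53 mm.
Depth of field = Df − Dn = 611.53 − 319.83 ≈ 291.70 mm.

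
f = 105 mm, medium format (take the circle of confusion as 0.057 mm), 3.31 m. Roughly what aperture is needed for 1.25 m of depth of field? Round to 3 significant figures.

Write h = H − f = f²/(N·c). The thin-lens limits are Dn = s·h/(h + (s−f)) and Df = s·h/(h − (s−f)), so DoF = Df − Dn = 2·s·(s−f)·h / (h² − (s−f)²).
That is a quadratic in h: DoF·h² − 2·s·(s−f)·h − DoF·(s−f)² = 0 ⇒ h = (s−f)·(s + √(s² + DoF²)) / DoF = 3205 × (3310 + √(3310² + 1250²)) / 1250 = 3205 × (3310 + 3538.16) / 1250 ≈ 17559 mm.
Then N = f²/(c·h) = 105² / (0.057 × 17559) = 11025 / 1000.8 ≈ 11.

f/11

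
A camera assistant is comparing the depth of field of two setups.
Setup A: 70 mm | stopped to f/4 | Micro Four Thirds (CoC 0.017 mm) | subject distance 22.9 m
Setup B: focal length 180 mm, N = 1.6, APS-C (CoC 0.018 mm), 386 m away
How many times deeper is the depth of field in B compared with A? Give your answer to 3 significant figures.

Setup A: H = 70²/(4×0.017) + 70 ≈ 72128.8 mm; DoF = Df − Dn = 33520 − 17390 ≈ 16130 mm.
Setup B: H = 180²/(1.6×0.018) + 180 ≈ 1125180.0 mm; DoF = Df − Dn = 587475 − 287427 ≈ 300048 mm.
Ratio = 300048 / 16130 ≈ 18.6.

18.6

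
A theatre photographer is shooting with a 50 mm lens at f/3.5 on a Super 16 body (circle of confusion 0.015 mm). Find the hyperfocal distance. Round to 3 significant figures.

Hyperfocal distance H = f²/(N·c) + f = 50²/(3.5 × 0.015) + 50 = 2500/0.0525 + 50 ≈ 47669.0 mm ≈ 47.7 m.

47.7 m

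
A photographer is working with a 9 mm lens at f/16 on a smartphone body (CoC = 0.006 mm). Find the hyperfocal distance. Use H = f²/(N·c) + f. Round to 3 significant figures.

0.853 m

Hyperfocal distance H = f²/(N·c) + f = 9²/(16 × 0.006) + 9 = 81/0.096 + 9 ≈ 852.8 mm ≈ 0.853 m.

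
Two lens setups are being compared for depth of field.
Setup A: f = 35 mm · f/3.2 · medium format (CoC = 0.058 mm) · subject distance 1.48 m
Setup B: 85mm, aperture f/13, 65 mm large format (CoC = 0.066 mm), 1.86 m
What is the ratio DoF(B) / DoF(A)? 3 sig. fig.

Setup A: H = 35²/(3.2×0.058) + 35 ≈ 6635.2 mm; DoF = Df − Dn = 1894.84 − 1214.18 ≈ 680.66 mm.
Setup B: H = 85²/(13×0.066) + 85 ≈ 8505.7 mm; DoF = Df − Dn = 2356.78 − 1536.19 ≈ 820.59 mm.
Ratio = 820.59 / 680.66 ≈ 1.21.

1.21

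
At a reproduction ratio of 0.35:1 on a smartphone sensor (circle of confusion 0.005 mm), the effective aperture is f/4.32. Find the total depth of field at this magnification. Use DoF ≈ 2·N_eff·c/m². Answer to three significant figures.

0.353 mm

At magnification m, DoF ≈ 2·N_eff·c/m² = 2 × 4.32 × 0.005 / 0.35² = 0.0432 / 0.1225 ≈ 0.353 mm.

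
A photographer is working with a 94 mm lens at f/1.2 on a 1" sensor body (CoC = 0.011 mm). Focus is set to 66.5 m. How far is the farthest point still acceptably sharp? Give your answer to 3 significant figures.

73.8 m

Hyperfocal distance H = f²/(N·c) + f = 94²/(1.2 × 0.011) + 94 = 8836/0.0132 + 94 ≈ 669487.9 mm ≈ 669.5 m.
Far limit Df = s·(H − f)/(H − s) = 66500 × (669487.9 − 94) / (669487.9 − 66500) = 66500 × 669393.9 / 602987.9 ≈ 73824 mm ≈ 73.8 m.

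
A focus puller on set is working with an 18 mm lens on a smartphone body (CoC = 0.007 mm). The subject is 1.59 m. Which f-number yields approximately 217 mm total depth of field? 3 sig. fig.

f/2.00

Write h = H − f = f²/(N·c). The thin-lens limits are Dn = s·h/(h + (s−f)) and Df = s·h/(h − (s−f)), so DoF = Df − Dn = 2·s·(s−f)·h / (h² − (s−f)²).
That is a quadratic in h: DoF·h² − 2·s·(s−f)·h − DoF·(s−f)² = 0 ⇒ h = (s−f)·(s + √(s² + DoF²)) / DoF = 1572 × (1590 + √(1590² + 217²)) / 217 = 1572 × (1590 + 1604.74) / 217 ≈ 23143 mm.
Then N = f²/(c·h) = 18² / (0.007 × 23143) = 324 / 162.00 ≈ 2.00.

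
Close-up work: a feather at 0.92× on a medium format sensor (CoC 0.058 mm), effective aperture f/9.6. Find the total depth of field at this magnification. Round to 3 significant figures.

At magnification m, DoF ≈ 2·N_eff·c/m² = 2 × 9.6 × 0.058 / 0.92² = 1.114 / 0.8464 ≈ 1.32 mm.

1.32 mm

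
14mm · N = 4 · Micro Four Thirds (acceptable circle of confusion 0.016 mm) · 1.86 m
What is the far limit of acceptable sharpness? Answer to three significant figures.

4.68 m

Hyperfocal distance H = f²/(N·c) + f = 14²/(4 × 0.016) + 14 = 196/0.064 + 14 ≈ 3076.5 mm ≈ 3.076 m.
Far limit Df = s·(H − f)/(H − s) = 1860 × (3076.5 − 14) / (3076.5 − 1860) = 1860 × 3062.5 / 1216.5 ≈ 4682.5 mm ≈ 4.68 m.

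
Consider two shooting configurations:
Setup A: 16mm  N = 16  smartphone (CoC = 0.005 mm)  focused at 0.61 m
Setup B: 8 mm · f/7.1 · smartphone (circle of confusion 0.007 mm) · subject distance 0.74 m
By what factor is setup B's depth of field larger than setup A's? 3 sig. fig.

Setup A: H = 16²/(16×0.005) + 16 ≈ 3216.0 mm; DoF = Df − Dn = 749.04 − 514.50 ≈ 234.54 mm.
Setup B: H = 8²/(7.1×0.007) + 8 ≈ 1295.7 mm; DoF = Df − Dn = 1714.7 − 471.8 ≈ 1242.9 mm.
Ratio = 1242.9 / 234.54 ≈ 5.30.

5.30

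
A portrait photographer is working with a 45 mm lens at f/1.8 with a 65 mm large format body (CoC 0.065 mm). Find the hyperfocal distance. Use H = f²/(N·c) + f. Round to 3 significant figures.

Hyperfocal distance H = f²/(N·c) + f = 45²/(1.8 × 0.065) + 45 = 2025/0.117 + 45 ≈ 17352.7 mm ≈ 17.4 m.

17.4 m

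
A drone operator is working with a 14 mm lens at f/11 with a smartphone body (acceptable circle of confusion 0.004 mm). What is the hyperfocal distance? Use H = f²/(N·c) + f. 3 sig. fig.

Hyperfocal distance H = f²/(N·c) + f = 14²/(11 × 0.004) + 14 = 196/0.044 + 14 ≈ 4468.5 mm ≈ 4.47 m.

4.47 m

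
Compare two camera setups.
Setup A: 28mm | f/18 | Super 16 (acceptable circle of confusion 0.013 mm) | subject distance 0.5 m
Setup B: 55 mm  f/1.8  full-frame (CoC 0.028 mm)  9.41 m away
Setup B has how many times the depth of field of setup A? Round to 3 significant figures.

20.9

Setup A: H = 28²/(18×0.013) + 28 ≈ 3378.4 mm; DoF = Df − Dn = 581.99 − 438.26 ≈ 143.73 mm.
Setup B: H = 55²/(1.8×0.028) + 55 ≈ 60074.8 mm; DoF = Df − Dn = 11147.5 − 8141.1 ≈ 3006.4 mm.
Ratio = 3006.4 / 143.73 ≈ 20.9.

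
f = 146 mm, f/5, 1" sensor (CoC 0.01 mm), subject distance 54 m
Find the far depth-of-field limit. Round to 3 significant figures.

Hyperfocal distance H = f²/(N·c) + f = 146²/(5 × 0.01) + 146 = 21316/0.05 + 146 ≈ 426466.0 mm ≈ 426.5 m.
Far limit Df = s·(H − f)/(H − s) = 54000 × (426466.0 − 146) / (426466.0 − 54000) = 54000 × 426320.0 / 372466.0 ≈ 61808 mm ≈ 61.8 m.

61.8 m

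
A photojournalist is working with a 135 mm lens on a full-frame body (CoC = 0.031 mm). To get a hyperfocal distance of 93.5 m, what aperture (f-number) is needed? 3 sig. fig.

Rearrange H = f²/(N·c) + f for N: N = f² / ((H − f)·c).
N = 135² / ((93500 − 135) × 0.031) = 18225 / 2894 ≈ 6.30.

f/6.30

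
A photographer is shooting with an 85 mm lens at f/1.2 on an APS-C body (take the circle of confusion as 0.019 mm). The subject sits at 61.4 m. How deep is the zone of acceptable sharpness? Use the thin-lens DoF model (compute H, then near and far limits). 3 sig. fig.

24.7 m

Hyperfocal distance H = f²/(N·c) + f = 85²/(1.2 × 0.019) + 85 = 7225/0.0228 + 85 ≈ 316971.0 mm ≈ 317.0 m.
Near limit Dn = s·(H − f)/(H + s − 2f) = 61400 × (316971.0 − 85) / (316971.0 + 61400 − 2 × 85) = 61400 × 316886.0 / 378201.0 ≈ 51446 mm.
Far limit Df = s·(H − f)/(H − s) = 61400 × (316971.0 − 85) / (316971.0 − 61400) = 61400 × 316886.0 / 255571.0 ≈ 76131 mm.
Depth of field = Df − Dn = 76131 − 51446 ≈ 24685 mm ≈ 24.7 m.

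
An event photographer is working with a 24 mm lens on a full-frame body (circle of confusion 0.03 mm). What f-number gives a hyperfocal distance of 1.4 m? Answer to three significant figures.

f/14

Rearrange H = f²/(N·c) + f for N: N = f² / ((H − f)·c).
N = 24² / ((1400 − 24) × 0.03) = 576 / 41.28 ≈ 14.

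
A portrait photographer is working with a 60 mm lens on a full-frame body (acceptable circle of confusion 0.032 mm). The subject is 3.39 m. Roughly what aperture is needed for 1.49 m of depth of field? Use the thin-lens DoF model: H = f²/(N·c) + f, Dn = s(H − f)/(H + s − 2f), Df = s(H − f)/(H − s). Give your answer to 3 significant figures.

Write h = H − f = f²/(N·c). The thin-lens limits are Dn = s·h/(h + (s−f)) and Df = s·h/(h − (s−f)), so DoF = Df − Dn = 2·s·(s−f)·h / (h² − (s−f)²).
That is a quadratic in h: DoF·h² − 2·s·(s−f)·h − DoF·(s−f)² = 0 ⇒ h = (s−f)·(s + √(s² + DoF²)) / DoF = 3330 × (3390 + √(3390² + 1490²)) / 1490 = 3330 × (3390 + 3703.00) / 1490 ≈ 15852 mm.
Then N = f²/(c·h) = 60² / (0.032 × 15852) = 3600 / 507.27 ≈ 7.10.

f/7.10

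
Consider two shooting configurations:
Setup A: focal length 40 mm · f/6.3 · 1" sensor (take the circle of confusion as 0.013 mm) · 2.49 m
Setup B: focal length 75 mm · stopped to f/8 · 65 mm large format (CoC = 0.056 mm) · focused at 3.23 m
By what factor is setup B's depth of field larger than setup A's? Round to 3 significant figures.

2.73

Setup A: H = 40²/(6.3×0.013) + 40 ≈ 19576.0 mm; DoF = Df − Dn = 2847.05 − 2212.53 ≈ 634.52 mm.
Setup B: H = 75²/(8×0.056) + 75 ≈ 12630.8 mm; DoF = Df − Dn = 4314.0 − 2581.4 ≈ 1732.6 mm.
Ratio = 1732.6 / 634.52 ≈ 2.73.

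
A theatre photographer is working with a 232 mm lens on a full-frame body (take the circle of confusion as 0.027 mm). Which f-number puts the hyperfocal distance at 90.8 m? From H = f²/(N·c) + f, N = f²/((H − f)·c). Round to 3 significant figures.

Rearrange H = f²/(N·c) + f for N: N = f² / ((H − f)·c).
N = 232² / ((90800 − 232) × 0.027) = 53824 / 2445 ≈ 22.

f/22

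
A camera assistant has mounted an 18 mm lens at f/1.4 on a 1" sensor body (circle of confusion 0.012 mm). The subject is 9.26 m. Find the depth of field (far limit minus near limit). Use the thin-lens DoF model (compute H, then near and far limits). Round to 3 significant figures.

11.5 m

Hyperfocal distance H = f²/(N·c) + f = 18²/(1.4 × 0.012) + 18 = 324/0.0168 + 18 ≈ 19303.7 mm ≈ 19.30 m.
Near limit Dn = s·(H − f)/(H + s − 2f) = 9260 × (19303.7 − 18) / (19303.7 + 9260 − 2 × 18) = 9260 × 19285.7 / 28527.7 ≈ 6260 mm.
Far limit Df = s·(H − f)/(H − s) = 9260 × (19303.7 − 18) / (19303.7 − 9260) = 9260 × 19285.7 / 10043.7 ≈ 17781 mm.
Depth of field = Df − Dn = 17781 − 6260 ≈ 11521 mm ≈ 11.5 m.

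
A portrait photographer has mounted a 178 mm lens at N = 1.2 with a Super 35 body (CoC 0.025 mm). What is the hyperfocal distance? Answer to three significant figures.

Hyperfocal distance H = f²/(N·c) + f = 178²/(1.2 × 0.025) + 178 = 31684/0.03 + 178 ≈ 1056311.3 mm ≈ 1060 m.

1060 m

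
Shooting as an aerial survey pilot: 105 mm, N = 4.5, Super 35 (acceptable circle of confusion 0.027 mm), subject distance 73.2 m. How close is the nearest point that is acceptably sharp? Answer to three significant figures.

Hyperfocal distance H = f²/(N·c) + f = 105²/(4.5 × 0.027) + 105 = 11025/0.1215 + 105 ≈ 90845.7 mm ≈ 90.85 m.
Near limit Dn = s·(H − f)/(H + s − 2f) = 73200 × (90845.7 − 105) / (90845.7 + 73200 − 2 × 105) = 73200 × 90740.7 / 163835.7 ≈ 40542 mm ≈ 40.5 m.

40.5 m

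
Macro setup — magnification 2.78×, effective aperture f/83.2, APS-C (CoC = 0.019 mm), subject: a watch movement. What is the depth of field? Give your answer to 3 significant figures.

At magnification m, DoF ≈ 2·N_eff·c/m² = 2 × 83.2 × 0.019 / 2.78² = 3.162 / 7.728 ≈ 0.409 mm.

0.409 mm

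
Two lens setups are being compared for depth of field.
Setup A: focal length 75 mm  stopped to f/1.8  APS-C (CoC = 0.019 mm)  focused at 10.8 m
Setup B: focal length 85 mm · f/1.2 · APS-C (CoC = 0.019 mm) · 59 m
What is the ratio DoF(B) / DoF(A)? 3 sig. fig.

Setup A: H = 75²/(1.8×0.019) + 75 ≈ 164548.7 mm; DoF = Df − Dn = 11553.4 − 10138.9 ≈ 1414.5 mm.
Setup B: H = 85²/(1.2×0.019) + 85 ≈ 316971.0 mm; DoF = Df − Dn = 72474 − 49750 ≈ 22724 mm.
Ratio = 22724 / 1414.5 ≈ 16.1.

16.1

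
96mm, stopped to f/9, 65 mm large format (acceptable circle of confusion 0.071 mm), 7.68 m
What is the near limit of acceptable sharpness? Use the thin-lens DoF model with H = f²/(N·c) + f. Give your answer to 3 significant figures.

5.03 m

Hyperfocal distance H = f²/(N·c) + f = 96²/(9 × 0.071) + 96 = 9216/0.639 + 96 ≈ 14518.5 mm ≈ 14.52 m.
Near limit Dn = s·(H − f)/(H + s − 2f) = 7680 × (14518.5 − 96) / (14518.5 + 7680 − 2 × 96) = 7680 × 14422.5 / 22006.5 ≈ 5033.3 mm ≈ 5.03 m.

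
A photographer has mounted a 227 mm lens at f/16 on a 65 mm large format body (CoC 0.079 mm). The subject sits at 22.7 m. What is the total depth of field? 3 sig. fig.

36.0 m

Hyperfocal distance H = f²/(N·c) + f = 227²/(16 × 0.079) + 227 = 51529/1.264 + 227 ≈ 40993.6 mm ≈ 40.99 m.
Near limit Dn = s·(H − f)/(H + s − 2f) = 22700 × (40993.6 − 227) / (40993.6 + 22700 − 2 × 227) = 22700 × 40766.6 / 63239.6 ≈ 14633 mm.
Far limit Df = s·(H − f)/(H − s) = 22700 × (40993.6 − 227) / (40993.6 − 22700) = 22700 × 40766.6 / 18293.6 ≈ 50586 mm.
Depth of field = Df − Dn = 50586 − 14633 ≈ 35953 mm ≈ 36.0 m.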